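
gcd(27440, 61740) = 6860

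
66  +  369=435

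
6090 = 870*7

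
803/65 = 12+23/65 = 12.35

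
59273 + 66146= 125419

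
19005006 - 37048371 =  - 18043365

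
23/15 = 23/15= 1.53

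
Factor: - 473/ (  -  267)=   3^(-1)*11^1 *43^1*89^(-1 ) 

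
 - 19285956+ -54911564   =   - 74197520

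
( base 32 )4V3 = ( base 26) 7DL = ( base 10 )5091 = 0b1001111100011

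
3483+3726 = 7209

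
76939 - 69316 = 7623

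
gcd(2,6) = 2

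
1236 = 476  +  760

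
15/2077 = 15/2077  =  0.01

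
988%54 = 16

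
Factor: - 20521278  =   - 2^1*3^2*17^1*199^1 * 337^1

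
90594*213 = 19296522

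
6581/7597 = 6581/7597 = 0.87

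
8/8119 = 8/8119 = 0.00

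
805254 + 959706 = 1764960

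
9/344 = 9/344 = 0.03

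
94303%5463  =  1432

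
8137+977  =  9114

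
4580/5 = 916 = 916.00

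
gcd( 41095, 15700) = 5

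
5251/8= 656+3/8 =656.38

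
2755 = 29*95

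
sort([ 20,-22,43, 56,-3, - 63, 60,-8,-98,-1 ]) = [ - 98,-63, - 22, -8, - 3, - 1,20, 43,56,60] 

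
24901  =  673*37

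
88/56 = 11/7= 1.57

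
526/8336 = 263/4168 = 0.06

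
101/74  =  101/74 = 1.36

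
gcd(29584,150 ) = 2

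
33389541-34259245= -869704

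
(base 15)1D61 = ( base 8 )14367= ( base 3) 22202201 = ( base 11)4890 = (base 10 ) 6391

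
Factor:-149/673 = -149^1*673^( - 1 ) 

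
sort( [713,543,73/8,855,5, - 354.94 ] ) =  [ - 354.94,5, 73/8,543,713,855]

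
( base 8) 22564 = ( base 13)4497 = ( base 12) 5670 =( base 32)9bk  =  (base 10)9588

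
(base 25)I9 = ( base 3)122000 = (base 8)713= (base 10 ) 459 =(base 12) 323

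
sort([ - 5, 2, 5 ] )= [ - 5, 2,5]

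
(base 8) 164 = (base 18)68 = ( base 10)116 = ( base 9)138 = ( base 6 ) 312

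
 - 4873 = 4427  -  9300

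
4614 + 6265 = 10879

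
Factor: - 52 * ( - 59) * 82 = 2^3  *13^1 *41^1*59^1 = 251576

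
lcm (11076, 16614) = 33228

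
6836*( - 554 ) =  - 3787144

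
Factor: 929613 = 3^1*19^1*47^1*347^1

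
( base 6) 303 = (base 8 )157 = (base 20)5B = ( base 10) 111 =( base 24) 4F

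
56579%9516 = 8999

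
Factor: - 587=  - 587^1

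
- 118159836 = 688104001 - 806263837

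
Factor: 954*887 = 2^1*3^2 *53^1* 887^1  =  846198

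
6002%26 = 22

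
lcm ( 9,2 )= 18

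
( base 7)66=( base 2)110000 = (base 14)36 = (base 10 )48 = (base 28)1k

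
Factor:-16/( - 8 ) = 2 = 2^1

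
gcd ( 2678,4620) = 2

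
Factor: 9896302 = 2^1*13^2*19^1*23^1*67^1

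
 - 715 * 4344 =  - 3105960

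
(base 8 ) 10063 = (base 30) 4i7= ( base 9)5617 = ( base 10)4147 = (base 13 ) 1b70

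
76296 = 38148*2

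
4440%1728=984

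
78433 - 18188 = 60245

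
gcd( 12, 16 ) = 4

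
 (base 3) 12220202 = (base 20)AFD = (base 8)10331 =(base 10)4313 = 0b1000011011001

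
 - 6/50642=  - 1 + 25318/25321= - 0.00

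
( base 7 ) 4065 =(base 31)1eo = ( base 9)1846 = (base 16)58B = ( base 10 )1419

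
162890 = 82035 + 80855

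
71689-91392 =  - 19703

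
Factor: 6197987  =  239^1*25933^1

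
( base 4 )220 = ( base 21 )1J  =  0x28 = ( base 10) 40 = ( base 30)1a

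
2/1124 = 1/562 = 0.00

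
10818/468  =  23 + 3/26 = 23.12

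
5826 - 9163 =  - 3337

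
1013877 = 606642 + 407235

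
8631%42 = 21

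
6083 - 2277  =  3806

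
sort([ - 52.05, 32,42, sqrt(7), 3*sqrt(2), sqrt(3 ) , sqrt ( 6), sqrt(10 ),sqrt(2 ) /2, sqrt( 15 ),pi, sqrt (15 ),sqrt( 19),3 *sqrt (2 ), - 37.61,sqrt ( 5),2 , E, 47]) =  [ - 52.05,  -  37.61,sqrt ( 2)/2, sqrt( 3),2, sqrt( 5), sqrt(6),sqrt( 7),E, pi,sqrt( 10 ), sqrt ( 15),sqrt( 15),3*sqrt( 2),3*sqrt(2),sqrt(19),32, 42,47]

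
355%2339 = 355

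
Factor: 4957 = 4957^1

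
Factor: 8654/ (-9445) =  - 2^1 * 5^ ( - 1)*1889^ ( - 1 )  *  4327^1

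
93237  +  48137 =141374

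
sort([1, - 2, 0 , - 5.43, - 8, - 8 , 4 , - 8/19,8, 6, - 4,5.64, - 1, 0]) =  [ - 8, - 8, - 5.43 ,-4, - 2, - 1, - 8/19,  0, 0,1,4,5.64,6, 8] 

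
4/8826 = 2/4413 = 0.00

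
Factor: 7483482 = 2^1 * 3^3*139^1*997^1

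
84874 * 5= 424370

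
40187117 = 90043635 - 49856518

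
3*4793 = 14379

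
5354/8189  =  5354/8189 = 0.65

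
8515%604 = 59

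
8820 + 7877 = 16697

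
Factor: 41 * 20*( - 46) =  - 2^3*5^1*23^1 * 41^1 = -37720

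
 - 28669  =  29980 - 58649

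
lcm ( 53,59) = 3127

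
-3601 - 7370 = -10971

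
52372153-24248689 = 28123464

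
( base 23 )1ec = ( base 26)175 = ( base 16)35F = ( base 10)863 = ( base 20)233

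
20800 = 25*832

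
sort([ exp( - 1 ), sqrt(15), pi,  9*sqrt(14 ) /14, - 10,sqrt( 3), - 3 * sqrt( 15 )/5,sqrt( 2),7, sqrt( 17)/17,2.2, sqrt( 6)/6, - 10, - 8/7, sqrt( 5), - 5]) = [ - 10 , - 10, - 5, - 3*sqrt( 15 )/5, - 8/7,  sqrt( 17)/17, exp( - 1), sqrt( 6 ) /6, sqrt( 2),sqrt ( 3),  2.2, sqrt ( 5 ),9*sqrt( 14)/14,pi,sqrt( 15 ),7] 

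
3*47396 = 142188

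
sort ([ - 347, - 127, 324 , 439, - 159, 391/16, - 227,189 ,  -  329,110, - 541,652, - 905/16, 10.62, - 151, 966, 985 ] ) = [-541, - 347,  -  329,  -  227,- 159, - 151, - 127, - 905/16 , 10.62,391/16,110,189  ,  324,439,652,  966,985 ]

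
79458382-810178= 78648204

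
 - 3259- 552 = -3811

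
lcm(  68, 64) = 1088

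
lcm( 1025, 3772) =94300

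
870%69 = 42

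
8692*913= 7935796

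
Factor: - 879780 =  - 2^2*3^1*5^1 * 11^1 * 31^1*43^1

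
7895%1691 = 1131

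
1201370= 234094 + 967276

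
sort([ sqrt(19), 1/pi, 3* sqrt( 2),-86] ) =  [-86,1/pi,3*sqrt(2), sqrt( 19) ] 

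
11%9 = 2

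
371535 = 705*527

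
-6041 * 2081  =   - 12571321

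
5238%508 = 158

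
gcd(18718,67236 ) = 2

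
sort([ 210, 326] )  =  [ 210,326 ]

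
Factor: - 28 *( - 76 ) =2128 = 2^4*7^1 * 19^1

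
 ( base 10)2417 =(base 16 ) 971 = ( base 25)3LH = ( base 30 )2KH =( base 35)1y2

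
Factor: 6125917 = 7^1*179^1*4889^1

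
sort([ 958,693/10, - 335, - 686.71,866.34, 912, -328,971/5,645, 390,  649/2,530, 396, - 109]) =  [ - 686.71  , - 335,-328, -109, 693/10, 971/5, 649/2,390, 396,530, 645,  866.34,912, 958] 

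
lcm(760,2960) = 56240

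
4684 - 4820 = - 136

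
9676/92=2419/23 = 105.17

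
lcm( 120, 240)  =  240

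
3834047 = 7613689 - 3779642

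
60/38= 30/19 = 1.58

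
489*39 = 19071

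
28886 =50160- 21274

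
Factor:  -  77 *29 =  - 7^1* 11^1*29^1 = - 2233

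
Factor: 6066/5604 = 2^(-1 )*3^1*337^1 * 467^( - 1 ) = 1011/934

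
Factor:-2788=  - 2^2* 17^1*41^1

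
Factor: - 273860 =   -  2^2*5^1 *13693^1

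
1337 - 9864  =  -8527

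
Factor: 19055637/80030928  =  6351879/26676976 = 2^( -4 )*3^1*1667311^ ( - 1 )*2117293^1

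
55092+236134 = 291226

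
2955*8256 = 24396480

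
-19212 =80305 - 99517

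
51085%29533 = 21552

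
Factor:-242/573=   -  2^1 * 3^( - 1 )*11^2*191^( - 1) 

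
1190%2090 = 1190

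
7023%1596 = 639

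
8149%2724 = 2701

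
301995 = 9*33555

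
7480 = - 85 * ( - 88 )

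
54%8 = 6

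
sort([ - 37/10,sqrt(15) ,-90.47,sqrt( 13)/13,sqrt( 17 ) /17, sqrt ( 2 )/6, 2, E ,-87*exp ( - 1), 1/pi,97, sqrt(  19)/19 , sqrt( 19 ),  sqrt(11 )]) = [-90.47 , - 87 * exp( - 1 ),-37/10,sqrt(19)/19,sqrt( 2)/6,  sqrt( 17)/17, sqrt( 13 ) /13,1/pi, 2, E, sqrt(11 ) , sqrt (15), sqrt ( 19), 97] 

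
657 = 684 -27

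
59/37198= 59/37198 = 0.00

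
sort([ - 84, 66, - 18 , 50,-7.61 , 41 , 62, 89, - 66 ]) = [ - 84,-66, - 18 ,-7.61,41,50, 62,66 , 89] 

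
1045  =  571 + 474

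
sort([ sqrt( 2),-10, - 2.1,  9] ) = [ - 10,-2.1,sqrt( 2),9] 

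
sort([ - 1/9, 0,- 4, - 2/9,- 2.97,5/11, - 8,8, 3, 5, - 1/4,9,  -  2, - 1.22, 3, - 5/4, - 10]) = [ - 10, - 8,-4,  -  2.97, -2, - 5/4  ,  -  1.22, - 1/4, - 2/9, - 1/9,0, 5/11, 3, 3, 5,8,9] 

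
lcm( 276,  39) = 3588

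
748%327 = 94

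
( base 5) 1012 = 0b10000100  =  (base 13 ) a2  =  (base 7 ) 246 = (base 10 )132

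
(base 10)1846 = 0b11100110110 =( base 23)3B6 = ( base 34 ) 1KA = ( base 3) 2112101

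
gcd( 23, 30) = 1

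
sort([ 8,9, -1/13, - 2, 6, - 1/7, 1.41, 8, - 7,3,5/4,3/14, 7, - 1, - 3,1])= [ - 7,-3 ,  -  2, - 1, - 1/7, - 1/13, 3/14,  1 , 5/4,1.41,3, 6,7, 8,8,9]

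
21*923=19383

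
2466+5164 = 7630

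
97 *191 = 18527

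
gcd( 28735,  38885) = 35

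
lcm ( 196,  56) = 392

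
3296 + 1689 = 4985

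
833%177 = 125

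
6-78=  - 72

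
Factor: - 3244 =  - 2^2*811^1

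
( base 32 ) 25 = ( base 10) 69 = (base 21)36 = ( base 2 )1000101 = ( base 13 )54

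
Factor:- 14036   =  -2^2 * 11^2 *29^1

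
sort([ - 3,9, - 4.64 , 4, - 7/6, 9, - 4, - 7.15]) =[ - 7.15,-4.64, - 4 , - 3, - 7/6, 4,9, 9]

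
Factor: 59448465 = 3^3 * 5^1*61^1 * 7219^1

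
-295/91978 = - 295/91978=- 0.00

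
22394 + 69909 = 92303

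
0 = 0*9001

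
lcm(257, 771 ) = 771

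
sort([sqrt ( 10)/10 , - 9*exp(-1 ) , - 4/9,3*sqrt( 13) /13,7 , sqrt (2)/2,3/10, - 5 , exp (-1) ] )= [  -  5 , - 9*exp( - 1) , - 4/9,3/10,  sqrt( 10 ) /10, exp( - 1),  sqrt( 2)/2,3*sqrt( 13)/13, 7] 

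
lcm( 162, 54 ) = 162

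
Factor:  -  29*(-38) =2^1*19^1*29^1   =  1102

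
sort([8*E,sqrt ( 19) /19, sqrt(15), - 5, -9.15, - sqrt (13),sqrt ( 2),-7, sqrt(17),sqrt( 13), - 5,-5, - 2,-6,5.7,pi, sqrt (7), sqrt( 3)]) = [- 9.15,-7, - 6, - 5, - 5,-5, - sqrt( 13 ),  -  2, sqrt(19)/19, sqrt( 2 ), sqrt( 3),sqrt (7 ),  pi,sqrt (13), sqrt( 15),sqrt(17), 5.7,  8*E] 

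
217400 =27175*8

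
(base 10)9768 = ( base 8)23050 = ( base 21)1133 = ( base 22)K40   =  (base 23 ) iag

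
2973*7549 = 22443177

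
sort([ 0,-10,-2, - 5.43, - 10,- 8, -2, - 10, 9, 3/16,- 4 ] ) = [ - 10,-10, - 10,-8, - 5.43, - 4, - 2 , - 2,0, 3/16, 9] 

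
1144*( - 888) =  - 1015872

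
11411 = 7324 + 4087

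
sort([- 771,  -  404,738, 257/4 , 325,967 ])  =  [ - 771, - 404 , 257/4,325,738,967]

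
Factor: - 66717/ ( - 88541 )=3^3*7^1*37^(-1 )*353^1*2393^(- 1)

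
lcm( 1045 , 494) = 27170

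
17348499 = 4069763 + 13278736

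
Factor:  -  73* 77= -5621 = - 7^1 * 11^1*73^1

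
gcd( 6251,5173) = 7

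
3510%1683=144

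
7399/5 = 7399/5 = 1479.80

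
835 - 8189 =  - 7354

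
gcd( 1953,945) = 63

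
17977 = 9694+8283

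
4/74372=1/18593 = 0.00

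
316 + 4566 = 4882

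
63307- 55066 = 8241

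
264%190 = 74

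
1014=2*507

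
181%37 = 33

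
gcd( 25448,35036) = 4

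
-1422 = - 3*474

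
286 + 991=1277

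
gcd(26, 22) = 2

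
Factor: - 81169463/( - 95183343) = 3^( - 6 )*19^1*29^1*41^1 * 59^( - 1) * 2213^(-1)*3593^1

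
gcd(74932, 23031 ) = 1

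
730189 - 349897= 380292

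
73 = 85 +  - 12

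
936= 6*156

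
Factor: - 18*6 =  - 2^2*3^3 = - 108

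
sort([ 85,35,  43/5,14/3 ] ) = [ 14/3,  43/5,35,85]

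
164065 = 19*8635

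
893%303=287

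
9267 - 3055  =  6212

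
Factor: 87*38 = 3306 = 2^1*3^1*19^1*29^1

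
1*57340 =57340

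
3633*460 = 1671180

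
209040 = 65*3216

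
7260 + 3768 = 11028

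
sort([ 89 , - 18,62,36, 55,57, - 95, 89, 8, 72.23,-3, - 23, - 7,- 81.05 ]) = [- 95, - 81.05, - 23,  -  18, - 7, - 3,8, 36,55,57, 62,72.23, 89, 89 ] 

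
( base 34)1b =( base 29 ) 1g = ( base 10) 45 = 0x2D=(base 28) 1H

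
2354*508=1195832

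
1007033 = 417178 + 589855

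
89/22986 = 89/22986 = 0.00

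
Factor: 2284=2^2 * 571^1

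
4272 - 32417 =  - 28145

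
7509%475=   384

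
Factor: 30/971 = 2^1*3^1*5^1*971^( - 1)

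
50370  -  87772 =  - 37402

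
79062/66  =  13177/11 = 1197.91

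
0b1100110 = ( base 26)3O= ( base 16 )66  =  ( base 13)7b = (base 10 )102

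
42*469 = 19698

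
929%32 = 1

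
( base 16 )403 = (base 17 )397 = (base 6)4431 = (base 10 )1027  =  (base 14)535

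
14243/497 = 14243/497=28.66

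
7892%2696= 2500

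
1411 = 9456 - 8045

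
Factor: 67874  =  2^1 * 33937^1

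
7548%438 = 102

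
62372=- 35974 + 98346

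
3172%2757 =415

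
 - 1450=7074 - 8524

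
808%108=52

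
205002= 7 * 29286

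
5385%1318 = 113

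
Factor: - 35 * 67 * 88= -206360 = -  2^3*5^1* 7^1*11^1*67^1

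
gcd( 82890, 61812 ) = 18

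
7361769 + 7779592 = 15141361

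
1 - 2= - 1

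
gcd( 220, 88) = 44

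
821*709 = 582089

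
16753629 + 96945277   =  113698906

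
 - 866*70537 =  - 61085042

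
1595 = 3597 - 2002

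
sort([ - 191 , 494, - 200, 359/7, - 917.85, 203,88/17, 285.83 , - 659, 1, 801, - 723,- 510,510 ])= [ - 917.85,-723, - 659,  -  510, - 200,  -  191, 1, 88/17,359/7, 203, 285.83, 494,510, 801]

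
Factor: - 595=-5^1*7^1*17^1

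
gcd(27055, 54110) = 27055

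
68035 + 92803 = 160838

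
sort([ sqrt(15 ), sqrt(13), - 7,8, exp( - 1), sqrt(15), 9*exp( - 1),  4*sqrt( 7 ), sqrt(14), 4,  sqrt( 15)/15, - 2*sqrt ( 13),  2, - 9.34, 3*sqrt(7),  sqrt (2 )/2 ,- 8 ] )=[ - 9.34, - 8, - 2*sqrt( 13), - 7,sqrt ( 15)/15, exp( - 1 ), sqrt( 2)/2 , 2, 9*exp ( - 1),  sqrt(13 ),  sqrt(14 ), sqrt( 15), sqrt(15),  4,3*sqrt( 7),8,4*sqrt(7 )]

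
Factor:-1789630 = - 2^1*5^1*23^1 * 31^1*251^1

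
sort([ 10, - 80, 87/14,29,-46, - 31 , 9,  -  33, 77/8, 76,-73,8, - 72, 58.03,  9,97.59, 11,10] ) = [ - 80,-73, - 72, - 46 ,-33  , - 31,87/14, 8, 9, 9, 77/8, 10, 10, 11,29, 58.03, 76, 97.59] 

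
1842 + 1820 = 3662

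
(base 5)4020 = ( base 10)510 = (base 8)776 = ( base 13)303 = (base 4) 13332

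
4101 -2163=1938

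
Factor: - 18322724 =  - 2^2*7^1*113^1*5791^1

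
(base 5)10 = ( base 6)5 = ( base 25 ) 5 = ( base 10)5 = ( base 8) 5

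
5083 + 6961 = 12044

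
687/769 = 687/769 = 0.89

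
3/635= 3/635 =0.00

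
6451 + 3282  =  9733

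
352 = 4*88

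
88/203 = 88/203 =0.43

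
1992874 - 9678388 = -7685514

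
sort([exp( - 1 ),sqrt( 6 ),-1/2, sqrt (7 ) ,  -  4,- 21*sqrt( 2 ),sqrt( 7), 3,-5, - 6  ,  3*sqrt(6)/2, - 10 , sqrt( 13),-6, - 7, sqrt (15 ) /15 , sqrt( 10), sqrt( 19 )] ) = [-21*sqrt( 2),- 10, - 7, - 6,- 6, -5 ,-4, - 1/2,sqrt( 15 ) /15,exp(-1 ),sqrt (6), sqrt( 7),  sqrt(7 ), 3, sqrt(10) , sqrt( 13 ) , 3*sqrt( 6)/2, sqrt(19 )]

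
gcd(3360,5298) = 6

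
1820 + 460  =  2280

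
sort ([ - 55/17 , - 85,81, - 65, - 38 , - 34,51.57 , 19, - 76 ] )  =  [-85 , - 76,-65, - 38,-34,-55/17,19, 51.57 , 81 ] 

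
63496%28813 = 5870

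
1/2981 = 1/2981 = 0.00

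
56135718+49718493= 105854211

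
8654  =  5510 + 3144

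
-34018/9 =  - 34018/9 = -3779.78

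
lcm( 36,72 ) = 72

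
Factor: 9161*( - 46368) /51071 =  - 424777248/51071 = - 2^5*3^2*7^1 * 23^1*9161^1*51071^( - 1 )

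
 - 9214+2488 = -6726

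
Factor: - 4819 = - 61^1 * 79^1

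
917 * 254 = 232918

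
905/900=1 + 1/180 = 1.01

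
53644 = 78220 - 24576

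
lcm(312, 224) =8736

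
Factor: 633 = 3^1 * 211^1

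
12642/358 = 35 + 56/179 = 35.31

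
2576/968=322/121 = 2.66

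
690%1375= 690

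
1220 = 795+425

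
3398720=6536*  520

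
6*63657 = 381942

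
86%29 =28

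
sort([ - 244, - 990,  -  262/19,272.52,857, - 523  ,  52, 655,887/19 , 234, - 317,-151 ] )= [ - 990, - 523, - 317, - 244 , - 151, - 262/19, 887/19,52, 234,272.52, 655, 857] 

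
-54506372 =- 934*58358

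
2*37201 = 74402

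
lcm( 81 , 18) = 162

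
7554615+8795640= 16350255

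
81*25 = 2025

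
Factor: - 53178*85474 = - 4545336372 = -2^2*3^1*8863^1 *42737^1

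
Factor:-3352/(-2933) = 2^3*7^( - 1) = 8/7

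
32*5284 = 169088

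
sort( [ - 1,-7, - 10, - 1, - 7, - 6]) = [ - 10,- 7,- 7,-6, - 1, - 1 ]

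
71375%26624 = 18127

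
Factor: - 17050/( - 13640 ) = 5/4 = 2^( - 2) * 5^1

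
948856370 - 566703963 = 382152407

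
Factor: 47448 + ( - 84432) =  - 2^3*3^1  *23^1*67^1 = - 36984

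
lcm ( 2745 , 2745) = 2745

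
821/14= 58 + 9/14= 58.64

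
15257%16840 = 15257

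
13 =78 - 65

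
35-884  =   - 849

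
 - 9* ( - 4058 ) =36522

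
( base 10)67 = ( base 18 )3d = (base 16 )43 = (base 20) 37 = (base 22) 31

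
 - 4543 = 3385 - 7928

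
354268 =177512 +176756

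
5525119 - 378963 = 5146156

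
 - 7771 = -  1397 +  - 6374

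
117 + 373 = 490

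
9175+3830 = 13005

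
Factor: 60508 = 2^2*7^1*2161^1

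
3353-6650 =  - 3297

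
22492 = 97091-74599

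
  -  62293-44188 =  - 106481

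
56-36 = 20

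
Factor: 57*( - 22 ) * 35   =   - 2^1*3^1*5^1*7^1*11^1*19^1=- 43890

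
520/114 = 4 + 32/57  =  4.56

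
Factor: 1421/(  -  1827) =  - 7/9 = - 3^( - 2)* 7^1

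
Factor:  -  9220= -2^2*5^1*461^1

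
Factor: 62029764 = 2^2*3^2*137^1*12577^1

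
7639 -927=6712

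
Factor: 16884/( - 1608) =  - 2^ (-1)*3^1 *7^1 = -  21/2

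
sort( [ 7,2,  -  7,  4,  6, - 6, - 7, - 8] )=[ - 8,  -  7,-7, - 6,2,4,6, 7 ]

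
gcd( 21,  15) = 3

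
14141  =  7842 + 6299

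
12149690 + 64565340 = 76715030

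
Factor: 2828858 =2^1*241^1* 5869^1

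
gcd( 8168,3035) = 1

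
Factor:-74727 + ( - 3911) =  - 2^1*7^1 * 41^1 * 137^1 = - 78638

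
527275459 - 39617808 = 487657651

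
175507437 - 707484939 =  - 531977502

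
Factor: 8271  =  3^2*919^1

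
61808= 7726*8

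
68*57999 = 3943932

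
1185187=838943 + 346244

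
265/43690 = 53/8738 = 0.01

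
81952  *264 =21635328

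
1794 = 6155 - 4361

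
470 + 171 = 641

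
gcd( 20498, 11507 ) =37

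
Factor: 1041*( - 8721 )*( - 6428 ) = 2^2*3^4* 17^1 * 19^1*347^1*1607^1=58356990108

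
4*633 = 2532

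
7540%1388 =600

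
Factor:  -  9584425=  -  5^2*31^1*83^1*149^1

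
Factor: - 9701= - 89^1 * 109^1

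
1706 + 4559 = 6265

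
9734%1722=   1124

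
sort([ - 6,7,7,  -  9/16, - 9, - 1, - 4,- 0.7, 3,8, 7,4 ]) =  [-9 , - 6,  -  4, - 1, - 0.7, - 9/16,3,4,7, 7, 7,  8 ] 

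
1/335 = 1/335 = 0.00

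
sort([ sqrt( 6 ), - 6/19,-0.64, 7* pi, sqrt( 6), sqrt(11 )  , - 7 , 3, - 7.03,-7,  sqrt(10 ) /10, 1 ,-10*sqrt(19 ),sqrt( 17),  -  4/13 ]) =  [ - 10 *sqrt(19 ), - 7.03,  -  7 , - 7, - 0.64, - 6/19 , - 4/13,sqrt( 10 ) /10,1 , sqrt(6 ),sqrt( 6),3,  sqrt( 11 ),sqrt( 17 ) , 7 *pi ]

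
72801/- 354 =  - 24267/118 =-  205.65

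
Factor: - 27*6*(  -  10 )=2^2*3^4 * 5^1=1620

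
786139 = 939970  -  153831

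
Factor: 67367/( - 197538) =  - 2^(-1)*3^( - 1 )*11^( - 1) * 23^1 * 29^1*41^( - 1)*73^( - 1 )*101^1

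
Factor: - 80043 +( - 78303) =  - 158346 = -  2^1 * 3^2*19^1*463^1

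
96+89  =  185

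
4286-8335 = -4049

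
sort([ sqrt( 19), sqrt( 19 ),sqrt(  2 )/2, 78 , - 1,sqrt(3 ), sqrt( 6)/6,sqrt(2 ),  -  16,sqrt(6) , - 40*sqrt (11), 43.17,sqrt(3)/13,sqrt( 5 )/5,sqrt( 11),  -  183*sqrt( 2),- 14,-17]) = [ - 183 *sqrt (2), - 40 * sqrt( 11),-17,-16, - 14, - 1,sqrt (3 ) /13,sqrt(6)/6,sqrt(5 ) /5,sqrt(2) /2, sqrt (2 ), sqrt( 3 ),sqrt ( 6 ),sqrt( 11),sqrt(19),sqrt(19 ),43.17,78] 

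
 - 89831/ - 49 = 12833/7=1833.29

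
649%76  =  41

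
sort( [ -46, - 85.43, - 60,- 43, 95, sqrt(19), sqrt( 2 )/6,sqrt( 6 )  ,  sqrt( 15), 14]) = [- 85.43, - 60, - 46, - 43,sqrt( 2 )/6,sqrt( 6),sqrt( 15 ),sqrt( 19),14, 95]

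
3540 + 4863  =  8403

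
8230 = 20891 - 12661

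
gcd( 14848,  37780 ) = 4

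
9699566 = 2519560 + 7180006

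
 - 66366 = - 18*3687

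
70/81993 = 70/81993  =  0.00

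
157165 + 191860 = 349025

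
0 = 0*254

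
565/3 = 188+1/3 = 188.33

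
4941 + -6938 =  - 1997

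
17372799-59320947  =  -41948148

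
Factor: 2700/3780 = 5^1*7^(  -  1 ) = 5/7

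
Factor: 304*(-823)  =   - 2^4*19^1*823^1  =  - 250192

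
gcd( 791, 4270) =7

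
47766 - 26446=21320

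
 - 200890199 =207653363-408543562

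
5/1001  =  5/1001 = 0.00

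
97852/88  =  1111 + 21/22 =1111.95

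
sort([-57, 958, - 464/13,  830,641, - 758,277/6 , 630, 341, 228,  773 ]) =[ - 758,-57,  -  464/13,277/6, 228,341,  630, 641, 773,830, 958 ]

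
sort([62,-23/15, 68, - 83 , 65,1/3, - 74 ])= [ - 83,-74, - 23/15, 1/3, 62,65, 68]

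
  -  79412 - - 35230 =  - 44182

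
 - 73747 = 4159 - 77906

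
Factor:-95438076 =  - 2^2*3^1*149^1*53377^1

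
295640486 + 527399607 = 823040093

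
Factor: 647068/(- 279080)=- 2^( - 1)*5^( - 1)*83^1 *1949^1*6977^ ( - 1)  =  - 161767/69770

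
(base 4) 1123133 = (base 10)5855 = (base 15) 1b05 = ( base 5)141410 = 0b1011011011111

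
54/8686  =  27/4343  =  0.01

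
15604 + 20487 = 36091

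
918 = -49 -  - 967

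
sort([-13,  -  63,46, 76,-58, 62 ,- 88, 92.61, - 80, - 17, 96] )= [ - 88, - 80, -63, - 58 , - 17 , -13, 46,62,  76,92.61 , 96 ] 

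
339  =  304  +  35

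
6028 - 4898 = 1130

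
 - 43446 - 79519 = -122965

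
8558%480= 398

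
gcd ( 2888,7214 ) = 2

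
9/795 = 3/265= 0.01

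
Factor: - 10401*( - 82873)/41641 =3^1 * 7^1 * 3467^1 * 11839^1*41641^( - 1 ) = 861962073/41641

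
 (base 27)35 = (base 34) 2i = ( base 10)86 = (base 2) 1010110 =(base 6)222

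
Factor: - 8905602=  - 2^1*3^1*271^1*5477^1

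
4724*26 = 122824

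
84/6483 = 28/2161 = 0.01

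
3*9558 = 28674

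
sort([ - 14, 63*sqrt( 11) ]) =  [ - 14, 63*sqrt( 11)] 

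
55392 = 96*577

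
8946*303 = 2710638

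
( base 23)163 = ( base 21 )1aj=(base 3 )220211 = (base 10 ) 670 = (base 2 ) 1010011110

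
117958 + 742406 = 860364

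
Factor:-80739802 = -2^1*11^1*13^1*282307^1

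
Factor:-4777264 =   -  2^4*298579^1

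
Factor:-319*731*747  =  -174192183 = - 3^2*11^1*17^1*29^1*43^1*83^1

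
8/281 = 8/281 = 0.03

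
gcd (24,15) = 3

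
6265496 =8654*724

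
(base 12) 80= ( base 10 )96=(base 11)88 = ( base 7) 165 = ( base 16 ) 60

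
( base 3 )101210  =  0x123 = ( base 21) di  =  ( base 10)291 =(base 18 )g3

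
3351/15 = 223 + 2/5 =223.40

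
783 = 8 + 775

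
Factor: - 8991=-3^5*37^1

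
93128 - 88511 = 4617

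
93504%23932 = 21708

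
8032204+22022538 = 30054742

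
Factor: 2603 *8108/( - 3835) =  - 2^2*5^(  -  1)*13^( - 1)*19^1*59^( - 1)*137^1 * 2027^1 = - 21105124/3835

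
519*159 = 82521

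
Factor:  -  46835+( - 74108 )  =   - 120943 = - 120943^1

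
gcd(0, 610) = 610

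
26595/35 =5319/7= 759.86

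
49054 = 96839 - 47785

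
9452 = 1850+7602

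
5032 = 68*74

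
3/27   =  1/9=0.11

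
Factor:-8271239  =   - 37^1*223547^1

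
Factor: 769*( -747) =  -3^2 * 83^1*769^1 = -574443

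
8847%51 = 24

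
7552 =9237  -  1685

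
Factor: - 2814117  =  - 3^1*41^1*137^1*167^1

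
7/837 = 7/837=0.01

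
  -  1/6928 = - 1/6928 = - 0.00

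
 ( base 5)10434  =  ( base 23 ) 198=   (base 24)170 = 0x2e8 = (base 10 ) 744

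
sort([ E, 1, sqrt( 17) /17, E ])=[ sqrt(17 )/17,1, E,  E]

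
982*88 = 86416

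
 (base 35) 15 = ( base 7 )55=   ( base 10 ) 40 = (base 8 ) 50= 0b101000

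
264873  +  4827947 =5092820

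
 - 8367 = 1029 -9396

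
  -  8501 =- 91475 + 82974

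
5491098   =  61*90018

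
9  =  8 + 1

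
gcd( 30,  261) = 3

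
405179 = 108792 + 296387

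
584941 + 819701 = 1404642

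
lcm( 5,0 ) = 0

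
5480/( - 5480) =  - 1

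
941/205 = 941/205 = 4.59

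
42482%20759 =964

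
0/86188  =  0 = 0.00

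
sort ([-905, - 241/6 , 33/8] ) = [-905,- 241/6, 33/8] 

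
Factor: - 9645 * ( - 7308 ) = 70485660 = 2^2 * 3^3 *5^1*7^1*29^1*  643^1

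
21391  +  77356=98747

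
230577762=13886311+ 216691451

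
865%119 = 32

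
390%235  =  155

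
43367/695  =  62 + 277/695= 62.40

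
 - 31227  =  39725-70952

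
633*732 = 463356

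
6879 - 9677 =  - 2798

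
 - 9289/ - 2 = 4644 + 1/2 = 4644.50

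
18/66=3/11 = 0.27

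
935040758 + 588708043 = 1523748801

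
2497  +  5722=8219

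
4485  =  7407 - 2922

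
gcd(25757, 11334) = 1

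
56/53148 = 14/13287 =0.00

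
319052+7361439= 7680491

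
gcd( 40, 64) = 8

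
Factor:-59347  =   - 17^1*3491^1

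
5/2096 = 5/2096 =0.00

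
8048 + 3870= 11918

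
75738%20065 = 15543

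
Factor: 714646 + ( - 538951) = 3^1*5^1*13^1 * 17^1*53^1 = 175695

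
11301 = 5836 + 5465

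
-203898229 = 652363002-856261231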